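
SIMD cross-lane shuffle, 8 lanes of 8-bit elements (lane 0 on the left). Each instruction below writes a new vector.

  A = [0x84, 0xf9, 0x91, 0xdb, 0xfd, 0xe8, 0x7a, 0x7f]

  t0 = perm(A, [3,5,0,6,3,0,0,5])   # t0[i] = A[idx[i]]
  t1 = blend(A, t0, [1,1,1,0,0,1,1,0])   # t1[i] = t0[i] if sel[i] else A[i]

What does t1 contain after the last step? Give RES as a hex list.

t0 = [0xdb, 0xe8, 0x84, 0x7a, 0xdb, 0x84, 0x84, 0xe8]
t1 = [0xdb, 0xe8, 0x84, 0xdb, 0xfd, 0x84, 0x84, 0x7f]

RES = [ 0xdb  0xe8  0x84  0xdb  0xfd  0x84  0x84  0x7f ]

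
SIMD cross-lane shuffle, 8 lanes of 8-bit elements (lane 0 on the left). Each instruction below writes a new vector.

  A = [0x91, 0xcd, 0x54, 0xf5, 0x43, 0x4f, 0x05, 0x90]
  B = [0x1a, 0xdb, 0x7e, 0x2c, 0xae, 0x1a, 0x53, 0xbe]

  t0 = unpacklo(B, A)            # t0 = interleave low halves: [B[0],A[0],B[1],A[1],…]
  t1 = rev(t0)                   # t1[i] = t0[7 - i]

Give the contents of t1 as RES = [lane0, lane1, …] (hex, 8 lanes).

RES = [0xf5, 0x2c, 0x54, 0x7e, 0xcd, 0xdb, 0x91, 0x1a]

→ t0 |1a|91|db|cd|7e|54|2c|f5|
→ t1 |f5|2c|54|7e|cd|db|91|1a|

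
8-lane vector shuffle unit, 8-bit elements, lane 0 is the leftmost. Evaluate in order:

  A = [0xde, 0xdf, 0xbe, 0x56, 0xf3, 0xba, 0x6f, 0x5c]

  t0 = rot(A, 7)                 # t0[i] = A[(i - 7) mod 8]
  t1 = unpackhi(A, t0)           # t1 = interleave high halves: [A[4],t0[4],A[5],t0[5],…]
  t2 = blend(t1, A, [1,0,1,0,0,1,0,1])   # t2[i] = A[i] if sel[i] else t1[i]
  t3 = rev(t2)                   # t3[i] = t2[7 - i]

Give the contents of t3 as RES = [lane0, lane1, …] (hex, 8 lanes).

RES = [0x5c, 0x5c, 0xba, 0x6f, 0x6f, 0xbe, 0xba, 0xde]

  t0: df be 56 f3 ba 6f 5c de
  t1: f3 ba ba 6f 6f 5c 5c de
  t2: de ba be 6f 6f ba 5c 5c
  t3: 5c 5c ba 6f 6f be ba de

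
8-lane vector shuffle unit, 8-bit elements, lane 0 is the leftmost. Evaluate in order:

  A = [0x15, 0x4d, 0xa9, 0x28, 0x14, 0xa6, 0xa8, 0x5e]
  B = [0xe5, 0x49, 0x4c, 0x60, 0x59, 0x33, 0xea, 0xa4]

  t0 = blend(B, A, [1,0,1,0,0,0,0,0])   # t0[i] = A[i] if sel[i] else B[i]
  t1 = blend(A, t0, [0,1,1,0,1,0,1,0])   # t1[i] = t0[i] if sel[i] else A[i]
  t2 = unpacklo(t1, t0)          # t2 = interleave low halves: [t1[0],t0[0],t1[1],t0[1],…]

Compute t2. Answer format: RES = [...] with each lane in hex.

t0 = [0x15, 0x49, 0xa9, 0x60, 0x59, 0x33, 0xea, 0xa4]
t1 = [0x15, 0x49, 0xa9, 0x28, 0x59, 0xa6, 0xea, 0x5e]
t2 = [0x15, 0x15, 0x49, 0x49, 0xa9, 0xa9, 0x28, 0x60]

RES = [0x15, 0x15, 0x49, 0x49, 0xa9, 0xa9, 0x28, 0x60]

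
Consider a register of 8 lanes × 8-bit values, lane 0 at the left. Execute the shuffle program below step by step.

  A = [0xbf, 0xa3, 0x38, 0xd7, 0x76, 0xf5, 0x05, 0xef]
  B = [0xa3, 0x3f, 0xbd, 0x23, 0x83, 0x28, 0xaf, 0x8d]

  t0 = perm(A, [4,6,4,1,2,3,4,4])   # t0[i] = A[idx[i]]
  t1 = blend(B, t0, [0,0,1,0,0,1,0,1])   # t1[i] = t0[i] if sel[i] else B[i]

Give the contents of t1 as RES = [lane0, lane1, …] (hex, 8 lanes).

→ t0 |76|05|76|a3|38|d7|76|76|
→ t1 |a3|3f|76|23|83|d7|af|76|

RES = [0xa3, 0x3f, 0x76, 0x23, 0x83, 0xd7, 0xaf, 0x76]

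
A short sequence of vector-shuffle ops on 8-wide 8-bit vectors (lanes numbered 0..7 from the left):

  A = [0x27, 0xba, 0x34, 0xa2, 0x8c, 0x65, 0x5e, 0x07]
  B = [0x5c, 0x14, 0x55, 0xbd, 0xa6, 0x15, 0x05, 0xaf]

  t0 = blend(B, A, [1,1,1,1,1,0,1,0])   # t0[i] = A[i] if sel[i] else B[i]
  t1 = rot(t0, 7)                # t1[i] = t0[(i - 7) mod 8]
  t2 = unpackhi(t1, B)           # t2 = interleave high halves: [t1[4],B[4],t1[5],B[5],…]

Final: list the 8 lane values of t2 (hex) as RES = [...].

  t0: 27 ba 34 a2 8c 15 5e af
  t1: ba 34 a2 8c 15 5e af 27
  t2: 15 a6 5e 15 af 05 27 af

RES = [ 0x15  0xa6  0x5e  0x15  0xaf  0x05  0x27  0xaf ]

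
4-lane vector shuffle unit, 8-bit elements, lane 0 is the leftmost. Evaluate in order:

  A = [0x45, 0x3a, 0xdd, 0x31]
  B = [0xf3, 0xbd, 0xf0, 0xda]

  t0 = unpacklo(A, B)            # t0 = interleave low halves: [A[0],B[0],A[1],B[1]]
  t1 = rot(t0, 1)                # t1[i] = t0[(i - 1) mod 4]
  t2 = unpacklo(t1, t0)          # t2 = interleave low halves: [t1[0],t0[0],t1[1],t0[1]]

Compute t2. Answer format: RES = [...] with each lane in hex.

RES = [ 0xbd  0x45  0x45  0xf3 ]

  t0: 45 f3 3a bd
  t1: bd 45 f3 3a
  t2: bd 45 45 f3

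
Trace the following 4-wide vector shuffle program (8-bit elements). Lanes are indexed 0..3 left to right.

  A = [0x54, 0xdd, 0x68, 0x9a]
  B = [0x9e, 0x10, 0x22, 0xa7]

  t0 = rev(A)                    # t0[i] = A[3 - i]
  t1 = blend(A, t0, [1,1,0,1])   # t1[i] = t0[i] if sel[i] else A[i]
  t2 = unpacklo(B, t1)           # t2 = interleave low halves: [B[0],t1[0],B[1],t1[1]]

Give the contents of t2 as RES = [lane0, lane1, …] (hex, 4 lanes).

t0 = [0x9a, 0x68, 0xdd, 0x54]
t1 = [0x9a, 0x68, 0x68, 0x54]
t2 = [0x9e, 0x9a, 0x10, 0x68]

RES = [0x9e, 0x9a, 0x10, 0x68]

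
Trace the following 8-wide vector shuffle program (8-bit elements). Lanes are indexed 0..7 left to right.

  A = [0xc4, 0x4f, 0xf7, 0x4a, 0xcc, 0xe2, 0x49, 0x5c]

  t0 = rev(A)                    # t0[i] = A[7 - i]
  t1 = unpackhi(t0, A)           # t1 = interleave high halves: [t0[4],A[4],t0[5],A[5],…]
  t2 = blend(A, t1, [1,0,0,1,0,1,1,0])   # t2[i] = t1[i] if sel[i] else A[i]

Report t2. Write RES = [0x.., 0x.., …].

RES = [0x4a, 0x4f, 0xf7, 0xe2, 0xcc, 0x49, 0xc4, 0x5c]

  t0: 5c 49 e2 cc 4a f7 4f c4
  t1: 4a cc f7 e2 4f 49 c4 5c
  t2: 4a 4f f7 e2 cc 49 c4 5c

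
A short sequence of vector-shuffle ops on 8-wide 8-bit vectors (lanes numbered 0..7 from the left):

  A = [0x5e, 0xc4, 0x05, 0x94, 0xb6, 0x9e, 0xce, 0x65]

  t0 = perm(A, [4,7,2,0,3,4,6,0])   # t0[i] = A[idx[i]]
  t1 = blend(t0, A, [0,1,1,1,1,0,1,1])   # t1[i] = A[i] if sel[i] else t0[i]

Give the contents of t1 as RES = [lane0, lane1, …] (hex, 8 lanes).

  t0: b6 65 05 5e 94 b6 ce 5e
  t1: b6 c4 05 94 b6 b6 ce 65

RES = [ 0xb6  0xc4  0x05  0x94  0xb6  0xb6  0xce  0x65 ]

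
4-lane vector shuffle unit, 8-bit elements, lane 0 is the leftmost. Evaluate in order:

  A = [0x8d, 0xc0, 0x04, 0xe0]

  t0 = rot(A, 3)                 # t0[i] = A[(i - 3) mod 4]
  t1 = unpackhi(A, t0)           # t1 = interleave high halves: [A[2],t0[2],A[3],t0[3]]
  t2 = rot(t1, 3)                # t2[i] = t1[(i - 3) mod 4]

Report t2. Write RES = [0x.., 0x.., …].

  t0: c0 04 e0 8d
  t1: 04 e0 e0 8d
  t2: e0 e0 8d 04

RES = [0xe0, 0xe0, 0x8d, 0x04]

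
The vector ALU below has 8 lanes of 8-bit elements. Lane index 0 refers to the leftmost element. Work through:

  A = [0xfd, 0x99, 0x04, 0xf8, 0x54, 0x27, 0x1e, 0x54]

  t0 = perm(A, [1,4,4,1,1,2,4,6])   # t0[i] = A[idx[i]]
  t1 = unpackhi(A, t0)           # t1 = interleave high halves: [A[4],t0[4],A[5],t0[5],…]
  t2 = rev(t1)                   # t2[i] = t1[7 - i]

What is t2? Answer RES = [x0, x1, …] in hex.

RES = [ 0x1e  0x54  0x54  0x1e  0x04  0x27  0x99  0x54 ]

  t0: 99 54 54 99 99 04 54 1e
  t1: 54 99 27 04 1e 54 54 1e
  t2: 1e 54 54 1e 04 27 99 54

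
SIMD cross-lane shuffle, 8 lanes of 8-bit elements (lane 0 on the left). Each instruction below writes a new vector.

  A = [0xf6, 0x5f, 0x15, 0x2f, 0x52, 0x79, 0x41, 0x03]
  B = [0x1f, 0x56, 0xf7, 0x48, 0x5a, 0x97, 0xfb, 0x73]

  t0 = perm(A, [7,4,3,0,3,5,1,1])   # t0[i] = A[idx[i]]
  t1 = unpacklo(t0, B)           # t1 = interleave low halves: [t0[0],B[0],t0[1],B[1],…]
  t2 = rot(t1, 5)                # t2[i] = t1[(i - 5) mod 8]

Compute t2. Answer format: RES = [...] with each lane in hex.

→ t0 |03|52|2f|f6|2f|79|5f|5f|
→ t1 |03|1f|52|56|2f|f7|f6|48|
→ t2 |56|2f|f7|f6|48|03|1f|52|

RES = [ 0x56  0x2f  0xf7  0xf6  0x48  0x03  0x1f  0x52 ]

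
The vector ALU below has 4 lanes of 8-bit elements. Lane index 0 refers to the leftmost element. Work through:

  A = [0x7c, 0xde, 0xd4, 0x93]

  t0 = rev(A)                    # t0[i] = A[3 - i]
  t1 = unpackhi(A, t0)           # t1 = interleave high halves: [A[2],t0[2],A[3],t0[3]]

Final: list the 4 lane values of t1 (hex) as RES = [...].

  t0: 93 d4 de 7c
  t1: d4 de 93 7c

RES = [ 0xd4  0xde  0x93  0x7c ]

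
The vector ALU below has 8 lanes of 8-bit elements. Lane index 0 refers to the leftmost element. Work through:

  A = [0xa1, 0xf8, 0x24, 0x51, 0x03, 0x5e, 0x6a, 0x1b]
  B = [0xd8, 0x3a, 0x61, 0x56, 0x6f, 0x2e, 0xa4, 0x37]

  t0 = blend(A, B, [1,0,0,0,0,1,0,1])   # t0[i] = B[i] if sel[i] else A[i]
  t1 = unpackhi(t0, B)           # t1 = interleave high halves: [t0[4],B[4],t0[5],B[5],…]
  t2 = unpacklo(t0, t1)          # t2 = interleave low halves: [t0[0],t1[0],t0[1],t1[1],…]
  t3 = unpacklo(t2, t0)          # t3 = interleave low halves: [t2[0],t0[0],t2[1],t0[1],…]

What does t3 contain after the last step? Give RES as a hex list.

RES = [ 0xd8  0xd8  0x03  0xf8  0xf8  0x24  0x6f  0x51 ]

  t0: d8 f8 24 51 03 2e 6a 37
  t1: 03 6f 2e 2e 6a a4 37 37
  t2: d8 03 f8 6f 24 2e 51 2e
  t3: d8 d8 03 f8 f8 24 6f 51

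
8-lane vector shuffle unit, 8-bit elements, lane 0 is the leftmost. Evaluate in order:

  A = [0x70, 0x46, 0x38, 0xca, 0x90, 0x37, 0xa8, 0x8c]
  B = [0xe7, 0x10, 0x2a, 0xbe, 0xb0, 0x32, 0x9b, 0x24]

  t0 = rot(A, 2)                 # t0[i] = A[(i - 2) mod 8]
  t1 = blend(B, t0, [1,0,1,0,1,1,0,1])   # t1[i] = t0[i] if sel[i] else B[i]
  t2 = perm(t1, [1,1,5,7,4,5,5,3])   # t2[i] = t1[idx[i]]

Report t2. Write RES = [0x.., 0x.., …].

→ t0 |a8|8c|70|46|38|ca|90|37|
→ t1 |a8|10|70|be|38|ca|9b|37|
→ t2 |10|10|ca|37|38|ca|ca|be|

RES = [0x10, 0x10, 0xca, 0x37, 0x38, 0xca, 0xca, 0xbe]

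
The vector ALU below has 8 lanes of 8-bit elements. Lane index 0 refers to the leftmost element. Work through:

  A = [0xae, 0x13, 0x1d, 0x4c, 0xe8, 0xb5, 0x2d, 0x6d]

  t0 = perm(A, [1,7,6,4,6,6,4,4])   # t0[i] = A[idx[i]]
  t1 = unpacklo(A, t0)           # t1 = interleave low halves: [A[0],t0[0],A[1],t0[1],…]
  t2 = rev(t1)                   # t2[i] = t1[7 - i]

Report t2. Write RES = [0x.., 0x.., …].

t0 = [0x13, 0x6d, 0x2d, 0xe8, 0x2d, 0x2d, 0xe8, 0xe8]
t1 = [0xae, 0x13, 0x13, 0x6d, 0x1d, 0x2d, 0x4c, 0xe8]
t2 = [0xe8, 0x4c, 0x2d, 0x1d, 0x6d, 0x13, 0x13, 0xae]

RES = [0xe8, 0x4c, 0x2d, 0x1d, 0x6d, 0x13, 0x13, 0xae]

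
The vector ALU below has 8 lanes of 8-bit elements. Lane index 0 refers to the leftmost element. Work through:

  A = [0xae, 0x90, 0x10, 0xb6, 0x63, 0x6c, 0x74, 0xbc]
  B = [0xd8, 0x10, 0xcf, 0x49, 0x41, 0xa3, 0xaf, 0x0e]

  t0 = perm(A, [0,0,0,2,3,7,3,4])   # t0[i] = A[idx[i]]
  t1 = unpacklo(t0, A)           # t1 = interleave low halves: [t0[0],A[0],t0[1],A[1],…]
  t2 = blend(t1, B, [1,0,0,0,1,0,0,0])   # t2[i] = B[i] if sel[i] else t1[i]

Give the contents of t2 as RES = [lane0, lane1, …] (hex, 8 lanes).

RES = [ 0xd8  0xae  0xae  0x90  0x41  0x10  0x10  0xb6 ]

t0 = [0xae, 0xae, 0xae, 0x10, 0xb6, 0xbc, 0xb6, 0x63]
t1 = [0xae, 0xae, 0xae, 0x90, 0xae, 0x10, 0x10, 0xb6]
t2 = [0xd8, 0xae, 0xae, 0x90, 0x41, 0x10, 0x10, 0xb6]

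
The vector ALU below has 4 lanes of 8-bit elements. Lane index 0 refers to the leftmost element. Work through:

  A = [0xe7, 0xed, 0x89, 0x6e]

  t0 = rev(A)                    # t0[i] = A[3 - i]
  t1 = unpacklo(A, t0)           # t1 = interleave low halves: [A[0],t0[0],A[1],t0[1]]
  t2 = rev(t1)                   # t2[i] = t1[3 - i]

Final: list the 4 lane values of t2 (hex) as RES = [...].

t0 = [0x6e, 0x89, 0xed, 0xe7]
t1 = [0xe7, 0x6e, 0xed, 0x89]
t2 = [0x89, 0xed, 0x6e, 0xe7]

RES = [ 0x89  0xed  0x6e  0xe7 ]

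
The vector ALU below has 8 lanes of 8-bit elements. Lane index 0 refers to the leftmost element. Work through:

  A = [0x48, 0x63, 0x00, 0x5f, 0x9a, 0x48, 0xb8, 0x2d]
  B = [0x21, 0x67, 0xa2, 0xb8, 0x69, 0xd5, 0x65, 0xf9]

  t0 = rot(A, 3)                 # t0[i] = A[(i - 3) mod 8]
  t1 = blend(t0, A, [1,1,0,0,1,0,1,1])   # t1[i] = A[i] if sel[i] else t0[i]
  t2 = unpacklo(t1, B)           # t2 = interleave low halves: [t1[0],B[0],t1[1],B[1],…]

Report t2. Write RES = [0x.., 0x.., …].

RES = [0x48, 0x21, 0x63, 0x67, 0x2d, 0xa2, 0x48, 0xb8]

→ t0 |48|b8|2d|48|63|00|5f|9a|
→ t1 |48|63|2d|48|9a|00|b8|2d|
→ t2 |48|21|63|67|2d|a2|48|b8|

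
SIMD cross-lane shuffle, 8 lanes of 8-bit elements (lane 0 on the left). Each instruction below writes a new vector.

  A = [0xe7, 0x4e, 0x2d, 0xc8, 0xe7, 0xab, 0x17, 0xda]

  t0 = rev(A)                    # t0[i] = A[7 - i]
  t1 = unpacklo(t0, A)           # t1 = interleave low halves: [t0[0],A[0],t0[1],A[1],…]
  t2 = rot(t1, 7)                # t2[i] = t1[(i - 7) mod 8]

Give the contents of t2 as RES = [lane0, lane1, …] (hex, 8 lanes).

t0 = [0xda, 0x17, 0xab, 0xe7, 0xc8, 0x2d, 0x4e, 0xe7]
t1 = [0xda, 0xe7, 0x17, 0x4e, 0xab, 0x2d, 0xe7, 0xc8]
t2 = [0xe7, 0x17, 0x4e, 0xab, 0x2d, 0xe7, 0xc8, 0xda]

RES = [0xe7, 0x17, 0x4e, 0xab, 0x2d, 0xe7, 0xc8, 0xda]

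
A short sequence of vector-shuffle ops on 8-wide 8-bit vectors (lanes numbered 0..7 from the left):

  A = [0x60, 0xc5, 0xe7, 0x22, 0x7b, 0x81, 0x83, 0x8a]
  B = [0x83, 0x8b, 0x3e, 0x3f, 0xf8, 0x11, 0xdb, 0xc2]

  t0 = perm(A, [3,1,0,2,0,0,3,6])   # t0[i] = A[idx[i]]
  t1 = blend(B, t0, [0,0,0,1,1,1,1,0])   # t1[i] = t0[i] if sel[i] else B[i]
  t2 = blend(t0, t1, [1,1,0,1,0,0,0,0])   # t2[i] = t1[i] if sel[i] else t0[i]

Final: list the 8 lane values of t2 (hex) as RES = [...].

RES = [0x83, 0x8b, 0x60, 0xe7, 0x60, 0x60, 0x22, 0x83]

  t0: 22 c5 60 e7 60 60 22 83
  t1: 83 8b 3e e7 60 60 22 c2
  t2: 83 8b 60 e7 60 60 22 83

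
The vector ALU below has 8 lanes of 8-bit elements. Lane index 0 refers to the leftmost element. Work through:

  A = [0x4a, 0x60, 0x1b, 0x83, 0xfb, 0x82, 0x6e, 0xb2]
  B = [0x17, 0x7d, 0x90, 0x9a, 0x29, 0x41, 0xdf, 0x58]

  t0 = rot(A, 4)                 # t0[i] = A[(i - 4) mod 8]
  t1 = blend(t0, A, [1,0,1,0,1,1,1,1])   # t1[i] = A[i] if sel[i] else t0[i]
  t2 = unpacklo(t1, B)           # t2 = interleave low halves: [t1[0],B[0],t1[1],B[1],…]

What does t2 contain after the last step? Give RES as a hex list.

RES = [ 0x4a  0x17  0x82  0x7d  0x1b  0x90  0xb2  0x9a ]

t0 = [0xfb, 0x82, 0x6e, 0xb2, 0x4a, 0x60, 0x1b, 0x83]
t1 = [0x4a, 0x82, 0x1b, 0xb2, 0xfb, 0x82, 0x6e, 0xb2]
t2 = [0x4a, 0x17, 0x82, 0x7d, 0x1b, 0x90, 0xb2, 0x9a]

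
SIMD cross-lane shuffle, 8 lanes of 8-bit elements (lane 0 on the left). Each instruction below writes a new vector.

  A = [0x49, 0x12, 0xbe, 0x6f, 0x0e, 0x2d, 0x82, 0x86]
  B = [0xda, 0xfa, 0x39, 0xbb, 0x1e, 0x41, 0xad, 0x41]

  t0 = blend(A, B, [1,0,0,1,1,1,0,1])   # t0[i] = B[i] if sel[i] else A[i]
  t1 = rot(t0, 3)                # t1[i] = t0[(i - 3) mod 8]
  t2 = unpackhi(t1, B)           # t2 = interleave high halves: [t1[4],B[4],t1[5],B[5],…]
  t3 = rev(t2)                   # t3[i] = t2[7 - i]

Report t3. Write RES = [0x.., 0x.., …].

  t0: da 12 be bb 1e 41 82 41
  t1: 41 82 41 da 12 be bb 1e
  t2: 12 1e be 41 bb ad 1e 41
  t3: 41 1e ad bb 41 be 1e 12

RES = [0x41, 0x1e, 0xad, 0xbb, 0x41, 0xbe, 0x1e, 0x12]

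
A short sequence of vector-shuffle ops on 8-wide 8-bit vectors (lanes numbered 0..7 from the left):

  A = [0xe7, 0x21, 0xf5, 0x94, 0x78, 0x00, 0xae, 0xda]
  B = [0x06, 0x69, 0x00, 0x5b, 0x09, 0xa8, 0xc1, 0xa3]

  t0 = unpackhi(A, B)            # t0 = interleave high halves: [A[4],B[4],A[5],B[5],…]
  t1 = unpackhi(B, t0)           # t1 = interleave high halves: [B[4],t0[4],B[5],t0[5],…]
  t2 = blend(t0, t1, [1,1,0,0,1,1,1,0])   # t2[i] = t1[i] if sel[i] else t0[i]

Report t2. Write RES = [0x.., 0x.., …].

RES = [ 0x09  0xae  0x00  0xa8  0xc1  0xda  0xa3  0xa3 ]

  t0: 78 09 00 a8 ae c1 da a3
  t1: 09 ae a8 c1 c1 da a3 a3
  t2: 09 ae 00 a8 c1 da a3 a3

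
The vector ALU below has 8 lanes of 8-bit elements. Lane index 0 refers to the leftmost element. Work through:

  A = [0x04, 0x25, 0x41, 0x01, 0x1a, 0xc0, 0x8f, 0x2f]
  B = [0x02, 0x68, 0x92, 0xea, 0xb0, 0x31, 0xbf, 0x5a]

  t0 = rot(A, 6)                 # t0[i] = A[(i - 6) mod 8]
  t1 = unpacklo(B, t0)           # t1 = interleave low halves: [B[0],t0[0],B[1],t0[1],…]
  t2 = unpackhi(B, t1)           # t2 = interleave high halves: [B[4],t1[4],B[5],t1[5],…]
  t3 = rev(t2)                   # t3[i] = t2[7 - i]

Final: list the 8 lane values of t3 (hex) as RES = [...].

  t0: 41 01 1a c0 8f 2f 04 25
  t1: 02 41 68 01 92 1a ea c0
  t2: b0 92 31 1a bf ea 5a c0
  t3: c0 5a ea bf 1a 31 92 b0

RES = [0xc0, 0x5a, 0xea, 0xbf, 0x1a, 0x31, 0x92, 0xb0]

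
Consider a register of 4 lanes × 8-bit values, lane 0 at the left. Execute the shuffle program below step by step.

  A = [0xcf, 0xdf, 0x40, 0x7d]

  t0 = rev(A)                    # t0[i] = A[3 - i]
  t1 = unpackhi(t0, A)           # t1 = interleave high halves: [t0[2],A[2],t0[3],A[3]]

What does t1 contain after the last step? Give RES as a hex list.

  t0: 7d 40 df cf
  t1: df 40 cf 7d

RES = [ 0xdf  0x40  0xcf  0x7d ]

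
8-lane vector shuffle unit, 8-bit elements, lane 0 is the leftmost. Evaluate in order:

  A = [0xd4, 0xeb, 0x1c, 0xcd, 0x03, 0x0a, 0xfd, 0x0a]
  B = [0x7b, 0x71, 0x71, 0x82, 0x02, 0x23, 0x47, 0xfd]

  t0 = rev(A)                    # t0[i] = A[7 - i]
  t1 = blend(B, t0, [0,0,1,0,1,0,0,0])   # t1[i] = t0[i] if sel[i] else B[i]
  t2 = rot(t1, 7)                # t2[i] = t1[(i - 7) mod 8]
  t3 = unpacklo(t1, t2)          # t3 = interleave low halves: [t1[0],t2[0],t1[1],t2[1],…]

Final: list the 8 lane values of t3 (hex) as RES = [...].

RES = [0x7b, 0x71, 0x71, 0x0a, 0x0a, 0x82, 0x82, 0xcd]

→ t0 |0a|fd|0a|03|cd|1c|eb|d4|
→ t1 |7b|71|0a|82|cd|23|47|fd|
→ t2 |71|0a|82|cd|23|47|fd|7b|
→ t3 |7b|71|71|0a|0a|82|82|cd|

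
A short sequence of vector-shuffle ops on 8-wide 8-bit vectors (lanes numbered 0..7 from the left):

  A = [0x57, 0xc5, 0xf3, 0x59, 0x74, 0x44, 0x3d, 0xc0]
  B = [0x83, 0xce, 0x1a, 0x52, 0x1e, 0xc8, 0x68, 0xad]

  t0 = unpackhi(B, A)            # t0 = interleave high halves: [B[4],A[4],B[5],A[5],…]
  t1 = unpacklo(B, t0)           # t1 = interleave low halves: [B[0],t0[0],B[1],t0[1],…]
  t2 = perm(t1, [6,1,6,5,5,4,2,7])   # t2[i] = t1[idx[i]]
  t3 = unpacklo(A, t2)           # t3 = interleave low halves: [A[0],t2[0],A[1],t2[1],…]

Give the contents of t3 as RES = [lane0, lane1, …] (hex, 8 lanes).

t0 = [0x1e, 0x74, 0xc8, 0x44, 0x68, 0x3d, 0xad, 0xc0]
t1 = [0x83, 0x1e, 0xce, 0x74, 0x1a, 0xc8, 0x52, 0x44]
t2 = [0x52, 0x1e, 0x52, 0xc8, 0xc8, 0x1a, 0xce, 0x44]
t3 = [0x57, 0x52, 0xc5, 0x1e, 0xf3, 0x52, 0x59, 0xc8]

RES = [0x57, 0x52, 0xc5, 0x1e, 0xf3, 0x52, 0x59, 0xc8]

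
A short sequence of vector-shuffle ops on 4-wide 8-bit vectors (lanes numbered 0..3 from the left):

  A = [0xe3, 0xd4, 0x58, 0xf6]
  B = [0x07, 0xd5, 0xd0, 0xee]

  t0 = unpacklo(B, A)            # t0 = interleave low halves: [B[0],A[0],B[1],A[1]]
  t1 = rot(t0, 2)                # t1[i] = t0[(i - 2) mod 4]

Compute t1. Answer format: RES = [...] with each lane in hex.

RES = [0xd5, 0xd4, 0x07, 0xe3]

  t0: 07 e3 d5 d4
  t1: d5 d4 07 e3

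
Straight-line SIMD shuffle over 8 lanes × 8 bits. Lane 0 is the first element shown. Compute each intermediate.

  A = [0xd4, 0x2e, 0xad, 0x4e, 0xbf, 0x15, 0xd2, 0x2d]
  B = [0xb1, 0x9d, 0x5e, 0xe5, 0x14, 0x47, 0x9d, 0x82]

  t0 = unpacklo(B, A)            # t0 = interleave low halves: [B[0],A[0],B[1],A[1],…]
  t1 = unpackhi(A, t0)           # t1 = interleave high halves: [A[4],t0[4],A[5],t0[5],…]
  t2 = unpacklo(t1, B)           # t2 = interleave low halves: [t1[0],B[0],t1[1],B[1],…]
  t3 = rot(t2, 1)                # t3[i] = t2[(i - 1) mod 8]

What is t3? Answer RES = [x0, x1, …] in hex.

→ t0 |b1|d4|9d|2e|5e|ad|e5|4e|
→ t1 |bf|5e|15|ad|d2|e5|2d|4e|
→ t2 |bf|b1|5e|9d|15|5e|ad|e5|
→ t3 |e5|bf|b1|5e|9d|15|5e|ad|

RES = [0xe5, 0xbf, 0xb1, 0x5e, 0x9d, 0x15, 0x5e, 0xad]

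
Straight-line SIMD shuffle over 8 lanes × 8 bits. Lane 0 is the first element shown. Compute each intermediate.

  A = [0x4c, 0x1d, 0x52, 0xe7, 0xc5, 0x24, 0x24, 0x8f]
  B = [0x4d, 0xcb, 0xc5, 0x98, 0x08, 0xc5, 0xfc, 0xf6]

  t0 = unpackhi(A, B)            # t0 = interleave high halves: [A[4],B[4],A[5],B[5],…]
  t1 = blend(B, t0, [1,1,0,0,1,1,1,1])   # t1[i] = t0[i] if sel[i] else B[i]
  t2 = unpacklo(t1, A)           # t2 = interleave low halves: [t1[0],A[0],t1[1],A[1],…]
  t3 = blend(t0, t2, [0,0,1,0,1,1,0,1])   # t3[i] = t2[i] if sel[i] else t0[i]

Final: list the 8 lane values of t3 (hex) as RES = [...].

  t0: c5 08 24 c5 24 fc 8f f6
  t1: c5 08 c5 98 24 fc 8f f6
  t2: c5 4c 08 1d c5 52 98 e7
  t3: c5 08 08 c5 c5 52 8f e7

RES = [0xc5, 0x08, 0x08, 0xc5, 0xc5, 0x52, 0x8f, 0xe7]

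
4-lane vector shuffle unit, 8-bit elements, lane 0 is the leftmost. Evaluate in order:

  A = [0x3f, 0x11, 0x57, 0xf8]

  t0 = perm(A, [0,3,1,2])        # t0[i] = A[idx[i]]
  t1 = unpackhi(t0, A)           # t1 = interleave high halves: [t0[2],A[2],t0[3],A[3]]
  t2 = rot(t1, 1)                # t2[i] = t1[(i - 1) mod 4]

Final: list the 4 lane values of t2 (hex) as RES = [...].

t0 = [0x3f, 0xf8, 0x11, 0x57]
t1 = [0x11, 0x57, 0x57, 0xf8]
t2 = [0xf8, 0x11, 0x57, 0x57]

RES = [0xf8, 0x11, 0x57, 0x57]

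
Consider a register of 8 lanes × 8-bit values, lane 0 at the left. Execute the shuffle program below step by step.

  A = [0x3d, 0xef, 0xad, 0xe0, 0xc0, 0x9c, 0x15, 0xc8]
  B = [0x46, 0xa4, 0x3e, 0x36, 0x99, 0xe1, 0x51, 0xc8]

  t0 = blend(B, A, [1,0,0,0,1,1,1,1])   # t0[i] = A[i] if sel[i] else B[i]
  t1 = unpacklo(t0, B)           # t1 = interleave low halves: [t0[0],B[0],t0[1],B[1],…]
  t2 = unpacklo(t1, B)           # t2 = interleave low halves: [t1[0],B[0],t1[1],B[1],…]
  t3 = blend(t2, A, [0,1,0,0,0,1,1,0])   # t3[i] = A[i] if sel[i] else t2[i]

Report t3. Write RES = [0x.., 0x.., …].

→ t0 |3d|a4|3e|36|c0|9c|15|c8|
→ t1 |3d|46|a4|a4|3e|3e|36|36|
→ t2 |3d|46|46|a4|a4|3e|a4|36|
→ t3 |3d|ef|46|a4|a4|9c|15|36|

RES = [0x3d, 0xef, 0x46, 0xa4, 0xa4, 0x9c, 0x15, 0x36]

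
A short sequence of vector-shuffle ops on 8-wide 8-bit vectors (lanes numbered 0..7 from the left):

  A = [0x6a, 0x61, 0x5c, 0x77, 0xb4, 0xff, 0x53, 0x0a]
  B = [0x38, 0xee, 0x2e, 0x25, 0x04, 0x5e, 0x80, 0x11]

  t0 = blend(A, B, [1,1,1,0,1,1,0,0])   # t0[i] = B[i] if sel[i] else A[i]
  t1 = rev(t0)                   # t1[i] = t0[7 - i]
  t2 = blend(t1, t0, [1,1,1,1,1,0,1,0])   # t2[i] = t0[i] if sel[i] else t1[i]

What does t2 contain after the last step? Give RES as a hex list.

t0 = [0x38, 0xee, 0x2e, 0x77, 0x04, 0x5e, 0x53, 0x0a]
t1 = [0x0a, 0x53, 0x5e, 0x04, 0x77, 0x2e, 0xee, 0x38]
t2 = [0x38, 0xee, 0x2e, 0x77, 0x04, 0x2e, 0x53, 0x38]

RES = [0x38, 0xee, 0x2e, 0x77, 0x04, 0x2e, 0x53, 0x38]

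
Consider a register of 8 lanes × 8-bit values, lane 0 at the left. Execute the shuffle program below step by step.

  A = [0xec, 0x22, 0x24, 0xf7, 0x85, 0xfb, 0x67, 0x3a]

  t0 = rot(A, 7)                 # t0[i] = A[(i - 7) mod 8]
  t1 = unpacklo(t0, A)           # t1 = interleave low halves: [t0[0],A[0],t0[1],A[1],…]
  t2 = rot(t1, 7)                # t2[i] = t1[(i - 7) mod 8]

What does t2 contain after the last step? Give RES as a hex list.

RES = [ 0xec  0x24  0x22  0xf7  0x24  0x85  0xf7  0x22 ]

t0 = [0x22, 0x24, 0xf7, 0x85, 0xfb, 0x67, 0x3a, 0xec]
t1 = [0x22, 0xec, 0x24, 0x22, 0xf7, 0x24, 0x85, 0xf7]
t2 = [0xec, 0x24, 0x22, 0xf7, 0x24, 0x85, 0xf7, 0x22]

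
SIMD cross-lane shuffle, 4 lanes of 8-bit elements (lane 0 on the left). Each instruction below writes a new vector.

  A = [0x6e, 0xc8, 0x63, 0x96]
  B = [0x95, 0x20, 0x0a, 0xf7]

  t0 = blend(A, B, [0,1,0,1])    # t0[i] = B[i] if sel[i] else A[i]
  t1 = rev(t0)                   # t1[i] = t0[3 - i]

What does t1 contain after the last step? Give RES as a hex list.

  t0: 6e 20 63 f7
  t1: f7 63 20 6e

RES = [ 0xf7  0x63  0x20  0x6e ]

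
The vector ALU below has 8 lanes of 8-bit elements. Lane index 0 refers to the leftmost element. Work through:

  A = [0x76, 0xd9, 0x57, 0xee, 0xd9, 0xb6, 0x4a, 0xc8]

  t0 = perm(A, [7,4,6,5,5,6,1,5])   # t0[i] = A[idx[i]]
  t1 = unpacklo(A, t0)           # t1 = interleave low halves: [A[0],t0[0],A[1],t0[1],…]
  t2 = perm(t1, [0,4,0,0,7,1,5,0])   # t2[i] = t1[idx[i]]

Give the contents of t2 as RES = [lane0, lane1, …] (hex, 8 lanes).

RES = [ 0x76  0x57  0x76  0x76  0xb6  0xc8  0x4a  0x76 ]

t0 = [0xc8, 0xd9, 0x4a, 0xb6, 0xb6, 0x4a, 0xd9, 0xb6]
t1 = [0x76, 0xc8, 0xd9, 0xd9, 0x57, 0x4a, 0xee, 0xb6]
t2 = [0x76, 0x57, 0x76, 0x76, 0xb6, 0xc8, 0x4a, 0x76]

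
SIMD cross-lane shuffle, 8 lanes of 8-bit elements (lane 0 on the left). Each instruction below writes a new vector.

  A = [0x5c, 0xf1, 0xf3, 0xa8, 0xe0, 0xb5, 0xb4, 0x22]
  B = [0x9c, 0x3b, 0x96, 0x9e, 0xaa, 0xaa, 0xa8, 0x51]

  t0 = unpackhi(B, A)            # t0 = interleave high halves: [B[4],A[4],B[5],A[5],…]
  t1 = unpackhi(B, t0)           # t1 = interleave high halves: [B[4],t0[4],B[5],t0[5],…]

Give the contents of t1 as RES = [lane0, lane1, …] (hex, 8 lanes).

→ t0 |aa|e0|aa|b5|a8|b4|51|22|
→ t1 |aa|a8|aa|b4|a8|51|51|22|

RES = [0xaa, 0xa8, 0xaa, 0xb4, 0xa8, 0x51, 0x51, 0x22]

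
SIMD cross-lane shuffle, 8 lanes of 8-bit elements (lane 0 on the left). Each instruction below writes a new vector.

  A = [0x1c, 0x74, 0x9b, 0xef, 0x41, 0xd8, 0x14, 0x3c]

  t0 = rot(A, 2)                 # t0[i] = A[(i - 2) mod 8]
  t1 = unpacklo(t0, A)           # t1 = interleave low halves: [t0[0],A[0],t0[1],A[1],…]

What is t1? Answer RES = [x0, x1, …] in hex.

t0 = [0x14, 0x3c, 0x1c, 0x74, 0x9b, 0xef, 0x41, 0xd8]
t1 = [0x14, 0x1c, 0x3c, 0x74, 0x1c, 0x9b, 0x74, 0xef]

RES = [0x14, 0x1c, 0x3c, 0x74, 0x1c, 0x9b, 0x74, 0xef]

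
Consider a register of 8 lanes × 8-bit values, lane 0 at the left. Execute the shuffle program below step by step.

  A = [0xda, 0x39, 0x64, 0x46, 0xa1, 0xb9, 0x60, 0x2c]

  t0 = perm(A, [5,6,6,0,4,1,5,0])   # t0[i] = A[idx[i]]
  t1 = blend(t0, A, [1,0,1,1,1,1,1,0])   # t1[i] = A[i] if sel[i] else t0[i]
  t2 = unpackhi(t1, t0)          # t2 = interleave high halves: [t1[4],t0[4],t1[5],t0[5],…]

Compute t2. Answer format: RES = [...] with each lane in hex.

RES = [0xa1, 0xa1, 0xb9, 0x39, 0x60, 0xb9, 0xda, 0xda]

→ t0 |b9|60|60|da|a1|39|b9|da|
→ t1 |da|60|64|46|a1|b9|60|da|
→ t2 |a1|a1|b9|39|60|b9|da|da|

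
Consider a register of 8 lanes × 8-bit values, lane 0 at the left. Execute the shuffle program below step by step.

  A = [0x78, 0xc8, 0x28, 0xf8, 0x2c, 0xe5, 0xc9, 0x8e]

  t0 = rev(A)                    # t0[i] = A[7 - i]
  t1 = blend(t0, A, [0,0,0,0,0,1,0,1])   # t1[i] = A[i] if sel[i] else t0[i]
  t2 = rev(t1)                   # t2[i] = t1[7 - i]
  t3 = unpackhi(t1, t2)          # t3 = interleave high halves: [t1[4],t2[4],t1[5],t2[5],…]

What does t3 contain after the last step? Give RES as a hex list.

  t0: 8e c9 e5 2c f8 28 c8 78
  t1: 8e c9 e5 2c f8 e5 c8 8e
  t2: 8e c8 e5 f8 2c e5 c9 8e
  t3: f8 2c e5 e5 c8 c9 8e 8e

RES = [ 0xf8  0x2c  0xe5  0xe5  0xc8  0xc9  0x8e  0x8e ]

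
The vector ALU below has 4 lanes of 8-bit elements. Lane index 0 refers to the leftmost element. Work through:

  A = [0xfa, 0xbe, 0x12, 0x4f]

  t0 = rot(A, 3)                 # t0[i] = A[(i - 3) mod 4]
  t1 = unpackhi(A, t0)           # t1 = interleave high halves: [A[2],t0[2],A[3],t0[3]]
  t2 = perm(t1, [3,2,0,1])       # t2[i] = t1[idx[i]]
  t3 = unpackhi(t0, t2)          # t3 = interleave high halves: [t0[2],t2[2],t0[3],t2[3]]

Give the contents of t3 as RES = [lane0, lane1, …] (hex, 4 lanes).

→ t0 |be|12|4f|fa|
→ t1 |12|4f|4f|fa|
→ t2 |fa|4f|12|4f|
→ t3 |4f|12|fa|4f|

RES = [0x4f, 0x12, 0xfa, 0x4f]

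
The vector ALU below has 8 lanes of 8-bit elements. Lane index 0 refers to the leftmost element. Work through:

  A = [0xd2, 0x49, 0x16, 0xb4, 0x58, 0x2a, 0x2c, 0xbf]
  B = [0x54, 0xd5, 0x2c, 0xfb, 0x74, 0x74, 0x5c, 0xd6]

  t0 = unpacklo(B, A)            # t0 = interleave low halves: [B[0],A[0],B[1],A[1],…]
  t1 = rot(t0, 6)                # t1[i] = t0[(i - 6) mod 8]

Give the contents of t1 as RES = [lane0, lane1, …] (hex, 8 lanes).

RES = [ 0xd5  0x49  0x2c  0x16  0xfb  0xb4  0x54  0xd2 ]

t0 = [0x54, 0xd2, 0xd5, 0x49, 0x2c, 0x16, 0xfb, 0xb4]
t1 = [0xd5, 0x49, 0x2c, 0x16, 0xfb, 0xb4, 0x54, 0xd2]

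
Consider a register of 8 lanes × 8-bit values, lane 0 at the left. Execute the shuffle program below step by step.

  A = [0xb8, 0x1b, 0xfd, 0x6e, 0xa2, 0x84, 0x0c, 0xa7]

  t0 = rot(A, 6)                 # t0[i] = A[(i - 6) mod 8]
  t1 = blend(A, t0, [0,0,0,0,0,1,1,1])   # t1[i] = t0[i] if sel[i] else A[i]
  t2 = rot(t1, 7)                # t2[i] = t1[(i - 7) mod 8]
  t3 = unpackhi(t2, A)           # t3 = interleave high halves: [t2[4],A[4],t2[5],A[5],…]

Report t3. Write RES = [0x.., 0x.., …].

RES = [ 0xa7  0xa2  0xb8  0x84  0x1b  0x0c  0xb8  0xa7 ]

  t0: fd 6e a2 84 0c a7 b8 1b
  t1: b8 1b fd 6e a2 a7 b8 1b
  t2: 1b fd 6e a2 a7 b8 1b b8
  t3: a7 a2 b8 84 1b 0c b8 a7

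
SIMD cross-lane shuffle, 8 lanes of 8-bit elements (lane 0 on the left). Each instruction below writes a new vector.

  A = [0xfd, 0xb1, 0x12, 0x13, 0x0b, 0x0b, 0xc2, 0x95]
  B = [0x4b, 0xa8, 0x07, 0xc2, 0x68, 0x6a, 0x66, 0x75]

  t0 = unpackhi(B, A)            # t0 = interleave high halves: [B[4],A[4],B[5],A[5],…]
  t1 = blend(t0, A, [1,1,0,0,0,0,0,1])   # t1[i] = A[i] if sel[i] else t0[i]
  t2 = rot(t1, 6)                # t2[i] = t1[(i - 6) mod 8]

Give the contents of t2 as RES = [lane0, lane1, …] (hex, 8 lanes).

RES = [0x6a, 0x0b, 0x66, 0xc2, 0x75, 0x95, 0xfd, 0xb1]

t0 = [0x68, 0x0b, 0x6a, 0x0b, 0x66, 0xc2, 0x75, 0x95]
t1 = [0xfd, 0xb1, 0x6a, 0x0b, 0x66, 0xc2, 0x75, 0x95]
t2 = [0x6a, 0x0b, 0x66, 0xc2, 0x75, 0x95, 0xfd, 0xb1]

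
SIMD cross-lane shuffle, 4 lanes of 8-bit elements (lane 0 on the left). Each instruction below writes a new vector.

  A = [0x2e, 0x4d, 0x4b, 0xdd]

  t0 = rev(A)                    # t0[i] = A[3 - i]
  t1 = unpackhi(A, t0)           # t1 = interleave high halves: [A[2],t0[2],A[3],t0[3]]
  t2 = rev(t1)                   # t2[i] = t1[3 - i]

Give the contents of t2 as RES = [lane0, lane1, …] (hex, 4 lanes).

RES = [ 0x2e  0xdd  0x4d  0x4b ]

t0 = [0xdd, 0x4b, 0x4d, 0x2e]
t1 = [0x4b, 0x4d, 0xdd, 0x2e]
t2 = [0x2e, 0xdd, 0x4d, 0x4b]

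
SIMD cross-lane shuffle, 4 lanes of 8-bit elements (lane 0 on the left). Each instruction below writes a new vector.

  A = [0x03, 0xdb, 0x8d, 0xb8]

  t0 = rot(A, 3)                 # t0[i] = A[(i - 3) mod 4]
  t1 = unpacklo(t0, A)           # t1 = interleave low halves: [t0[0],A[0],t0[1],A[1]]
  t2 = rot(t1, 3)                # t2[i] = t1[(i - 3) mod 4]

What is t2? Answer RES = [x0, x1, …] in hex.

RES = [0x03, 0x8d, 0xdb, 0xdb]

t0 = [0xdb, 0x8d, 0xb8, 0x03]
t1 = [0xdb, 0x03, 0x8d, 0xdb]
t2 = [0x03, 0x8d, 0xdb, 0xdb]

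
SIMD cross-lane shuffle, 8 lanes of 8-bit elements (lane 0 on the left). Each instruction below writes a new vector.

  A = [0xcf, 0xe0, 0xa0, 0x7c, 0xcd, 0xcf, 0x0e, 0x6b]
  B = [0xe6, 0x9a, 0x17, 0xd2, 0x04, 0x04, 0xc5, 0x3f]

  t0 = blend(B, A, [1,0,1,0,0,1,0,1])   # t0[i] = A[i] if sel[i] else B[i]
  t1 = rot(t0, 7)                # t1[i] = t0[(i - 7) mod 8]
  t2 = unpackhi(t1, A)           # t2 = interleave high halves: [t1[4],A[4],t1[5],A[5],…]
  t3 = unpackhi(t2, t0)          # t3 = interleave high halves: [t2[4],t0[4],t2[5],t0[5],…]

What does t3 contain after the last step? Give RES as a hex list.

RES = [ 0x6b  0x04  0x0e  0xcf  0xcf  0xc5  0x6b  0x6b ]

  t0: cf 9a a0 d2 04 cf c5 6b
  t1: 9a a0 d2 04 cf c5 6b cf
  t2: cf cd c5 cf 6b 0e cf 6b
  t3: 6b 04 0e cf cf c5 6b 6b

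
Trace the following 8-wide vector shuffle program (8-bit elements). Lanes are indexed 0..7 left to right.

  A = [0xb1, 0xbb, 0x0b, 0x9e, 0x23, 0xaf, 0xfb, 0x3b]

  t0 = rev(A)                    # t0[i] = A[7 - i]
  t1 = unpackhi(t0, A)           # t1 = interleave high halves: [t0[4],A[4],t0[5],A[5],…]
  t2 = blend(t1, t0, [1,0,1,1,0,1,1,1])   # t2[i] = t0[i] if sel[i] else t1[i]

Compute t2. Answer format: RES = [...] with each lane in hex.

  t0: 3b fb af 23 9e 0b bb b1
  t1: 9e 23 0b af bb fb b1 3b
  t2: 3b 23 af 23 bb 0b bb b1

RES = [0x3b, 0x23, 0xaf, 0x23, 0xbb, 0x0b, 0xbb, 0xb1]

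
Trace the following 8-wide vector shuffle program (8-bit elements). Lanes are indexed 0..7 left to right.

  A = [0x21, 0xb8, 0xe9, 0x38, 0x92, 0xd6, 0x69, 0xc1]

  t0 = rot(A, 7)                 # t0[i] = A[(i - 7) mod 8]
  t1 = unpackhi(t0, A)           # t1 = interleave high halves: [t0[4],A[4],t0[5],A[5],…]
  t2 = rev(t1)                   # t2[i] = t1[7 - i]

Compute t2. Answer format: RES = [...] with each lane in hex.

  t0: b8 e9 38 92 d6 69 c1 21
  t1: d6 92 69 d6 c1 69 21 c1
  t2: c1 21 69 c1 d6 69 92 d6

RES = [0xc1, 0x21, 0x69, 0xc1, 0xd6, 0x69, 0x92, 0xd6]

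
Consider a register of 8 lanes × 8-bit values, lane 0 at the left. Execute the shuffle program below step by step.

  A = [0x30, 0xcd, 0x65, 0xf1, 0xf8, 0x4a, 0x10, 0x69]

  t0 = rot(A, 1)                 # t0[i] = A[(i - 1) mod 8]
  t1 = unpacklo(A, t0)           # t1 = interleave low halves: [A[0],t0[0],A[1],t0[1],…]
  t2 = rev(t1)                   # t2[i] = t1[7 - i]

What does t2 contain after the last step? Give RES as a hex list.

RES = [0x65, 0xf1, 0xcd, 0x65, 0x30, 0xcd, 0x69, 0x30]

→ t0 |69|30|cd|65|f1|f8|4a|10|
→ t1 |30|69|cd|30|65|cd|f1|65|
→ t2 |65|f1|cd|65|30|cd|69|30|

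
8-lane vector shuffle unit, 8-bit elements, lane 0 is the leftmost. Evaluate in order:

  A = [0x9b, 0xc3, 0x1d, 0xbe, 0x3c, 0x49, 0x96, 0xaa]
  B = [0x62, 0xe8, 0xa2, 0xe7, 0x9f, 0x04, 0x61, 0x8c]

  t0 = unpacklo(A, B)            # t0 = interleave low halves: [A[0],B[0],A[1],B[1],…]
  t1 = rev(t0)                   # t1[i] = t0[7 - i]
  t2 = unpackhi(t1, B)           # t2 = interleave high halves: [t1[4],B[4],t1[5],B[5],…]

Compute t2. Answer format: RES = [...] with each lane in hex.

RES = [ 0xe8  0x9f  0xc3  0x04  0x62  0x61  0x9b  0x8c ]

t0 = [0x9b, 0x62, 0xc3, 0xe8, 0x1d, 0xa2, 0xbe, 0xe7]
t1 = [0xe7, 0xbe, 0xa2, 0x1d, 0xe8, 0xc3, 0x62, 0x9b]
t2 = [0xe8, 0x9f, 0xc3, 0x04, 0x62, 0x61, 0x9b, 0x8c]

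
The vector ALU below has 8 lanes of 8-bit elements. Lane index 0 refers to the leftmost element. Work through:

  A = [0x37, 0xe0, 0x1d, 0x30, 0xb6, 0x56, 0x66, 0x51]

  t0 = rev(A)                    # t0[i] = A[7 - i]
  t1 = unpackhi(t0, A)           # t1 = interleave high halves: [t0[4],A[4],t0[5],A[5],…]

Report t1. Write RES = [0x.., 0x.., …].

→ t0 |51|66|56|b6|30|1d|e0|37|
→ t1 |30|b6|1d|56|e0|66|37|51|

RES = [0x30, 0xb6, 0x1d, 0x56, 0xe0, 0x66, 0x37, 0x51]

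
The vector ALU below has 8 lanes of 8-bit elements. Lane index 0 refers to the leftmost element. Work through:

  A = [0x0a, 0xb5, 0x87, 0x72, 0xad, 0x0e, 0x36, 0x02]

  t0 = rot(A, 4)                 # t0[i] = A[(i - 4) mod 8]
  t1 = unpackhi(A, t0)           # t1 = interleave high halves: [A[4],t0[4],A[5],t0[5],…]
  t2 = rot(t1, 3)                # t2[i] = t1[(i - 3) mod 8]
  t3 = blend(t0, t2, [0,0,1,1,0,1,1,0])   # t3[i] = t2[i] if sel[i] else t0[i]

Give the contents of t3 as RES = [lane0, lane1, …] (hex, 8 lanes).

  t0: ad 0e 36 02 0a b5 87 72
  t1: ad 0a 0e b5 36 87 02 72
  t2: 87 02 72 ad 0a 0e b5 36
  t3: ad 0e 72 ad 0a 0e b5 72

RES = [ 0xad  0x0e  0x72  0xad  0x0a  0x0e  0xb5  0x72 ]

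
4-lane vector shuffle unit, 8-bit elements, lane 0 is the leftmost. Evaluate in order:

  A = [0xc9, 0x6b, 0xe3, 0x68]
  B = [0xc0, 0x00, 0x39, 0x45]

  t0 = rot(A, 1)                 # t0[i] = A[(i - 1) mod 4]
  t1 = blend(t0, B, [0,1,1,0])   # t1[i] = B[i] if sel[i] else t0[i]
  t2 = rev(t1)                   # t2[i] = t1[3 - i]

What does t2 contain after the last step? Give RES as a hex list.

  t0: 68 c9 6b e3
  t1: 68 00 39 e3
  t2: e3 39 00 68

RES = [ 0xe3  0x39  0x00  0x68 ]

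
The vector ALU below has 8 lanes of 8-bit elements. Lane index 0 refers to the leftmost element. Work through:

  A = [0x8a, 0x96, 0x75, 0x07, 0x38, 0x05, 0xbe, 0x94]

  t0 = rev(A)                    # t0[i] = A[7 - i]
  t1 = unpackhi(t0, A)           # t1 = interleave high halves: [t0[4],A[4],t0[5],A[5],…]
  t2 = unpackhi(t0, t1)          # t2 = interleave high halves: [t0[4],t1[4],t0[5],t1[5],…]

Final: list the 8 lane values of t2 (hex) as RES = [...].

RES = [ 0x07  0x96  0x75  0xbe  0x96  0x8a  0x8a  0x94 ]

t0 = [0x94, 0xbe, 0x05, 0x38, 0x07, 0x75, 0x96, 0x8a]
t1 = [0x07, 0x38, 0x75, 0x05, 0x96, 0xbe, 0x8a, 0x94]
t2 = [0x07, 0x96, 0x75, 0xbe, 0x96, 0x8a, 0x8a, 0x94]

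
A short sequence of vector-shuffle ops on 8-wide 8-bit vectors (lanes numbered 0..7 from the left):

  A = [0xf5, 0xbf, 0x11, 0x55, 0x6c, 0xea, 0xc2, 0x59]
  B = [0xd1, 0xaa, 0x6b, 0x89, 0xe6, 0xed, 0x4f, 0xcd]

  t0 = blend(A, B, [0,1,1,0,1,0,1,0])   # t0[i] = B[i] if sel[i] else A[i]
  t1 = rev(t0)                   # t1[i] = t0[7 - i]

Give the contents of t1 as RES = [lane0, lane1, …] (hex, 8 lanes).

→ t0 |f5|aa|6b|55|e6|ea|4f|59|
→ t1 |59|4f|ea|e6|55|6b|aa|f5|

RES = [ 0x59  0x4f  0xea  0xe6  0x55  0x6b  0xaa  0xf5 ]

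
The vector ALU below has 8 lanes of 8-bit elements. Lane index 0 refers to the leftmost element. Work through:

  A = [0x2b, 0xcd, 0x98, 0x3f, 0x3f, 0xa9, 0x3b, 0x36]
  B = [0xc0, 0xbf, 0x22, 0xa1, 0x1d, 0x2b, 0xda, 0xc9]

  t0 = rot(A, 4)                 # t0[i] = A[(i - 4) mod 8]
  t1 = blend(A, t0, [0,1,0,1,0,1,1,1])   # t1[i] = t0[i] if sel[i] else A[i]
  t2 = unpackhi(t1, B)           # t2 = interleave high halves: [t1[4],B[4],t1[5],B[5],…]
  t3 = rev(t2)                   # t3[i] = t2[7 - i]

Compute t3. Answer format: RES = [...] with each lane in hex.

t0 = [0x3f, 0xa9, 0x3b, 0x36, 0x2b, 0xcd, 0x98, 0x3f]
t1 = [0x2b, 0xa9, 0x98, 0x36, 0x3f, 0xcd, 0x98, 0x3f]
t2 = [0x3f, 0x1d, 0xcd, 0x2b, 0x98, 0xda, 0x3f, 0xc9]
t3 = [0xc9, 0x3f, 0xda, 0x98, 0x2b, 0xcd, 0x1d, 0x3f]

RES = [ 0xc9  0x3f  0xda  0x98  0x2b  0xcd  0x1d  0x3f ]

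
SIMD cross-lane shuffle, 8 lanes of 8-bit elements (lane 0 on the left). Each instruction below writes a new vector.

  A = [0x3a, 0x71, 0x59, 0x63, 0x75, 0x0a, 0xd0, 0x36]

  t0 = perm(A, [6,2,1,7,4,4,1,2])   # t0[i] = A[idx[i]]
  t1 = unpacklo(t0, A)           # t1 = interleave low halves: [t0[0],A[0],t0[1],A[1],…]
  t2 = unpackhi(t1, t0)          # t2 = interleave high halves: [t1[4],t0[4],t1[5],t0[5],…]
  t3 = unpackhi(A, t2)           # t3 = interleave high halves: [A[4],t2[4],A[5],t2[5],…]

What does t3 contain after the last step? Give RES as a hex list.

→ t0 |d0|59|71|36|75|75|71|59|
→ t1 |d0|3a|59|71|71|59|36|63|
→ t2 |71|75|59|75|36|71|63|59|
→ t3 |75|36|0a|71|d0|63|36|59|

RES = [ 0x75  0x36  0x0a  0x71  0xd0  0x63  0x36  0x59 ]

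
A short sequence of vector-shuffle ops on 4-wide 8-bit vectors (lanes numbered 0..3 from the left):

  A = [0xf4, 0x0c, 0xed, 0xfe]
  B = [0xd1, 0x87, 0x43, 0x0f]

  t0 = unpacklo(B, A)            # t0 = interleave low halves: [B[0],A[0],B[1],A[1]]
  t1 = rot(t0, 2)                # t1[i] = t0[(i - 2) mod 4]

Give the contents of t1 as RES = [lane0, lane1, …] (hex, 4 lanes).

RES = [0x87, 0x0c, 0xd1, 0xf4]

→ t0 |d1|f4|87|0c|
→ t1 |87|0c|d1|f4|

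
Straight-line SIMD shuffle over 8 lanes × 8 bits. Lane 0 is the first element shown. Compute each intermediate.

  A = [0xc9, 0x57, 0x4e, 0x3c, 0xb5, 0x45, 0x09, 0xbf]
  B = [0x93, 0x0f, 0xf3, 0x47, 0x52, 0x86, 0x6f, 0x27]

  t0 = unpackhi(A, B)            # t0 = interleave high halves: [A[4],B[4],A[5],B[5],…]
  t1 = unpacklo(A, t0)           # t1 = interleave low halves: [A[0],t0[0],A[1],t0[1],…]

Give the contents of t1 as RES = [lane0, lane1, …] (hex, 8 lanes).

RES = [0xc9, 0xb5, 0x57, 0x52, 0x4e, 0x45, 0x3c, 0x86]

→ t0 |b5|52|45|86|09|6f|bf|27|
→ t1 |c9|b5|57|52|4e|45|3c|86|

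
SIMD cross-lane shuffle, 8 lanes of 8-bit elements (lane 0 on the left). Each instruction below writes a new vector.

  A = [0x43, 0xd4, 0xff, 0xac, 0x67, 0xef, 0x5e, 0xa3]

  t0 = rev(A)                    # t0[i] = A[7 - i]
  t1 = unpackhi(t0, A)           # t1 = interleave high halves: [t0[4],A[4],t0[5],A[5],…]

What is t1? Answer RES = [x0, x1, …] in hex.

RES = [0xac, 0x67, 0xff, 0xef, 0xd4, 0x5e, 0x43, 0xa3]

→ t0 |a3|5e|ef|67|ac|ff|d4|43|
→ t1 |ac|67|ff|ef|d4|5e|43|a3|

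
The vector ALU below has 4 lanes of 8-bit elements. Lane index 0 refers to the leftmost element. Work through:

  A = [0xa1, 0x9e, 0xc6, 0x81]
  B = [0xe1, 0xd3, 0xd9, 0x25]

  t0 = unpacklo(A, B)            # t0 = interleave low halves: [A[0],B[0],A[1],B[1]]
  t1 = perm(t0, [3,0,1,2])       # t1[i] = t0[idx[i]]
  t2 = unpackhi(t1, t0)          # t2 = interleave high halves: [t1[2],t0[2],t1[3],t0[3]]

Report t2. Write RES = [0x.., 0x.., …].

RES = [0xe1, 0x9e, 0x9e, 0xd3]

→ t0 |a1|e1|9e|d3|
→ t1 |d3|a1|e1|9e|
→ t2 |e1|9e|9e|d3|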